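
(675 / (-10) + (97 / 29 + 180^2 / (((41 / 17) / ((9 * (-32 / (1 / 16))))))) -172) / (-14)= 147209572777 / 33292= 4421770.18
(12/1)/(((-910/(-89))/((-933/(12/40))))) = -332148/91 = -3649.98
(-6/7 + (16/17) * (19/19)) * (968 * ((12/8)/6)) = 20.34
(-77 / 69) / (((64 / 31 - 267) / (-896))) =-2138752 / 566697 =-3.77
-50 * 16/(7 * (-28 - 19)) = 800/329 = 2.43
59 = 59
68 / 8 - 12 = -7 / 2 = -3.50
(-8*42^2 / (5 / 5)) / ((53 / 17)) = -239904 / 53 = -4526.49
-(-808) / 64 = 101 / 8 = 12.62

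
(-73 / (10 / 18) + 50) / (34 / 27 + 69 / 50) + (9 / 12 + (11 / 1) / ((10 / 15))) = -193713 / 14252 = -13.59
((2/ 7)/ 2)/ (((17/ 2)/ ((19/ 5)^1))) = 38/ 595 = 0.06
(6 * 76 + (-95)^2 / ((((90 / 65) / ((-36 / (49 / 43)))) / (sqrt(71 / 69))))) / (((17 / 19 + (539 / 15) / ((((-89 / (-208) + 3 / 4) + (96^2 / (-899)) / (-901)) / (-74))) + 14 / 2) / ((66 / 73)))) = -78118962368040 / 422168588396627 + 576181596743717250 * sqrt(4899) / 475783999122998629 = 84.58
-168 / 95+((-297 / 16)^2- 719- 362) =-738.20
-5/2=-2.50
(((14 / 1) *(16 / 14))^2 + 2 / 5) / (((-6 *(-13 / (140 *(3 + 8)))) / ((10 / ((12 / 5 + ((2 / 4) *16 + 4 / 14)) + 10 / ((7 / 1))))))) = 4178.75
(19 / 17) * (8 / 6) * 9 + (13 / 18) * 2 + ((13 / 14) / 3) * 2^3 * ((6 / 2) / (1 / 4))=44.57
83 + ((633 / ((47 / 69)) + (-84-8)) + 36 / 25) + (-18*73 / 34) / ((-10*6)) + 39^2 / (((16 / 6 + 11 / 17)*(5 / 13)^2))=321615237 / 79900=4025.22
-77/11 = -7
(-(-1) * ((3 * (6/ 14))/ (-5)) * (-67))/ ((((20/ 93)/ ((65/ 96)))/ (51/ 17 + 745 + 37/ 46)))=1674089001/ 41216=40617.45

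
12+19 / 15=13.27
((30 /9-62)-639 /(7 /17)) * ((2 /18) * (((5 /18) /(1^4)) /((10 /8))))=-67642 /1701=-39.77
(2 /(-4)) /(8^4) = -1 /8192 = -0.00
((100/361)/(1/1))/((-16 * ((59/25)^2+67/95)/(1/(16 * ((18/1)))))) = -15625/1630962432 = -0.00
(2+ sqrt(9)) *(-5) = -25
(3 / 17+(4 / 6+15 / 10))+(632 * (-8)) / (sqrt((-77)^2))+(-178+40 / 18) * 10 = -42908687 / 23562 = -1821.10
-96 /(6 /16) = -256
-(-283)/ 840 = 283/ 840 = 0.34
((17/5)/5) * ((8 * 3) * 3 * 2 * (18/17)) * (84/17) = 217728/425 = 512.30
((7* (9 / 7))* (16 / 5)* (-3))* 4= -1728 / 5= -345.60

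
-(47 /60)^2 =-2209 /3600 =-0.61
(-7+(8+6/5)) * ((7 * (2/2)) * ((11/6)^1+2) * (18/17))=5313/85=62.51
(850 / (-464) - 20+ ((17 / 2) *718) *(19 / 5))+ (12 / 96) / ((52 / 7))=1397589363 / 60320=23169.58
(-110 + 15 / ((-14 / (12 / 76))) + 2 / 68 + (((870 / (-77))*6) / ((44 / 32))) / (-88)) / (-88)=164883773 / 132413204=1.25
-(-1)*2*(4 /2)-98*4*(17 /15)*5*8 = -53300 /3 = -17766.67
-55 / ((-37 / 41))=2255 / 37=60.95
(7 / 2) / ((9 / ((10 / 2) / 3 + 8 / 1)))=203 / 54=3.76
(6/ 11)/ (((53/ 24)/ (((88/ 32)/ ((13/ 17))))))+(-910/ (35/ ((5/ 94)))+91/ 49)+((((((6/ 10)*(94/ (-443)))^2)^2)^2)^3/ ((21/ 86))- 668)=-29395066930121314081822985774608047508216514702511537816474767035853335093568735796237404/ 44094523443248460834196079124387454866957379197995800240559391727845728397369384765625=-666.64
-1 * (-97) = 97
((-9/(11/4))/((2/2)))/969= -12/3553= -0.00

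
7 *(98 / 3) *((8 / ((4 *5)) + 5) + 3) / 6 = 4802 / 15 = 320.13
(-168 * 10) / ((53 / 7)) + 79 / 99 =-1160053 / 5247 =-221.09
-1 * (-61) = 61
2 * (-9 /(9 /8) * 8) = -128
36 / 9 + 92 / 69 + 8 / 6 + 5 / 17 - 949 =-48044 / 51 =-942.04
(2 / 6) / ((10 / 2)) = 1 / 15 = 0.07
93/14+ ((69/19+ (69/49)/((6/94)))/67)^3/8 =3227891695447267/485404107153266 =6.65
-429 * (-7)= 3003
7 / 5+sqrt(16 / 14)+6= 2 * sqrt(14) / 7+37 / 5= 8.47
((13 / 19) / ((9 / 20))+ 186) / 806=16033 / 68913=0.23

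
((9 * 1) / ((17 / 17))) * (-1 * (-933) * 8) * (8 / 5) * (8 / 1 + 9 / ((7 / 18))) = 117154944 / 35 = 3347284.11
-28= -28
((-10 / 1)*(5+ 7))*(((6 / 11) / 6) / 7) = -120 / 77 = -1.56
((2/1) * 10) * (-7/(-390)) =14/39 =0.36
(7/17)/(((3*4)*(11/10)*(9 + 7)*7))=5/17952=0.00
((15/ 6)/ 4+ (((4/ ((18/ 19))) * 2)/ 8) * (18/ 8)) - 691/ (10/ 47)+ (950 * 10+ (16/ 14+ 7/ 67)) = 29343207/ 4690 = 6256.55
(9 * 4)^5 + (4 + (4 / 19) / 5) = 5744287104 / 95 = 60466180.04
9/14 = 0.64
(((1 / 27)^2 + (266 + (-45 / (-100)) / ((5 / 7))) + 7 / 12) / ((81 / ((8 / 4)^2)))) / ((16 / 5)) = 1217497 / 295245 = 4.12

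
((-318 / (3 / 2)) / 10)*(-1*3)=318 / 5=63.60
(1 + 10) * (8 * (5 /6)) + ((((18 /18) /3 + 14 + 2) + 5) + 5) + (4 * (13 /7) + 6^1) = 2375 /21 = 113.10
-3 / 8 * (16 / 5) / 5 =-6 / 25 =-0.24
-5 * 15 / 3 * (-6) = 150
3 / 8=0.38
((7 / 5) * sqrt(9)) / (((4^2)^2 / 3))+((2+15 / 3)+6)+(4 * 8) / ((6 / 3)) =37183 / 1280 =29.05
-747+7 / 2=-1487 / 2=-743.50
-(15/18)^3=-125/216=-0.58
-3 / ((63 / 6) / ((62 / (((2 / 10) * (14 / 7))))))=-310 / 7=-44.29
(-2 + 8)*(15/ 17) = 90/ 17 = 5.29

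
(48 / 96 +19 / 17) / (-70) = -11 / 476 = -0.02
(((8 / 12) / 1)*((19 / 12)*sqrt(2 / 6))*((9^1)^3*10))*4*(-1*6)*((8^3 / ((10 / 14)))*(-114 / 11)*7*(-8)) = -44356516140.13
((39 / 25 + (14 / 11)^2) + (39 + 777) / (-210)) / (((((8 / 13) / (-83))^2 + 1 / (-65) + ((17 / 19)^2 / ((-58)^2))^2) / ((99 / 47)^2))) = 692926333229154383118864 / 3391659462695302608635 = 204.30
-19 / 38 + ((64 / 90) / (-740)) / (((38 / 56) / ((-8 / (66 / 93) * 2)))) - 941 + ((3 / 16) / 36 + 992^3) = 976190546.54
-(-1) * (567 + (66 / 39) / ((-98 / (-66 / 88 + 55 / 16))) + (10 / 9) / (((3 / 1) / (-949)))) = 59294477 / 275184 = 215.47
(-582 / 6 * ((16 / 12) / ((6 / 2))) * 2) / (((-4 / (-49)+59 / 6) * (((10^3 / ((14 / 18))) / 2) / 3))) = -133084 / 3279375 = -0.04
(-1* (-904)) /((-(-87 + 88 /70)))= 31640 /3001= 10.54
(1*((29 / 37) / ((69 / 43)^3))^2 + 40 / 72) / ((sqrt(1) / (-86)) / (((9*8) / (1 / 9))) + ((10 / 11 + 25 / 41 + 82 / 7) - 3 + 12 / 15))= 949106100858824105120 / 17702277855082078129191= 0.05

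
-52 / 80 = -13 / 20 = -0.65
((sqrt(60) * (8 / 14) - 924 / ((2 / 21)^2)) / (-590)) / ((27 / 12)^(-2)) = 8251551 / 9440 - 81 * sqrt(15) / 8260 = 874.07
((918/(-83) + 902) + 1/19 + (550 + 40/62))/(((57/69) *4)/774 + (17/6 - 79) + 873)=1254637517670/693476907761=1.81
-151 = -151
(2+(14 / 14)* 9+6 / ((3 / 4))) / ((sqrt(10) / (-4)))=-24.03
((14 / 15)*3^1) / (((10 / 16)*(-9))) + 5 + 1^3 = 1238 / 225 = 5.50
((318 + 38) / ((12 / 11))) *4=3916 / 3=1305.33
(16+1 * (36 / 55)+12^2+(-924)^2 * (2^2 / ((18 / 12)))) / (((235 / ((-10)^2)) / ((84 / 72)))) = 1753210424 / 1551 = 1130374.23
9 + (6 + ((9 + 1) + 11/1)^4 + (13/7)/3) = 4084429/21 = 194496.62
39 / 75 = 13 / 25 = 0.52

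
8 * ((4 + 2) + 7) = 104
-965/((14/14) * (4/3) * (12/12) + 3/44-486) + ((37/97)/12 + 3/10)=864871877/372287940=2.32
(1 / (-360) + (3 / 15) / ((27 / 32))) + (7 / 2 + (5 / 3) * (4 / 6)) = 5233 / 1080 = 4.85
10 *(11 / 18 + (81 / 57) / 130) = 13828 / 2223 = 6.22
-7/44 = -0.16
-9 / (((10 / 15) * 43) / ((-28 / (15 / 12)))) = 1512 / 215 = 7.03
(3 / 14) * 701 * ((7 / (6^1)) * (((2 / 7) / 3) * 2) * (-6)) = -1402 / 7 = -200.29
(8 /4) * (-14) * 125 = -3500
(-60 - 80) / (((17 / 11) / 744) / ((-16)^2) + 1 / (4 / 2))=-293314560 / 1047569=-280.00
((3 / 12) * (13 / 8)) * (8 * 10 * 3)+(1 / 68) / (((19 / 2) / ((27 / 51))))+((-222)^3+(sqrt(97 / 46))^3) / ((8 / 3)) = -22528450086 / 5491+291 * sqrt(4462) / 16928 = -4102794.35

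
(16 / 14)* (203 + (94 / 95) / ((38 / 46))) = 233.37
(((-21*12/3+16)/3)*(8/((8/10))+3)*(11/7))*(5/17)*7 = -2860/3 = -953.33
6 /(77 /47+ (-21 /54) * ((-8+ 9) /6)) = 30456 /7987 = 3.81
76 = 76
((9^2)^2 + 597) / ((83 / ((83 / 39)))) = 2386 / 13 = 183.54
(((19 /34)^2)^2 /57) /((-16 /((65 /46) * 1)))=-445835 /2950629888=-0.00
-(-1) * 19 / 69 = 19 / 69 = 0.28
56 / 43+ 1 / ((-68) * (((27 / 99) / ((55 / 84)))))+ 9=7565233 / 736848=10.27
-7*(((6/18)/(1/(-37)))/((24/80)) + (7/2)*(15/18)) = 9625/36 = 267.36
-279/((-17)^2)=-279/289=-0.97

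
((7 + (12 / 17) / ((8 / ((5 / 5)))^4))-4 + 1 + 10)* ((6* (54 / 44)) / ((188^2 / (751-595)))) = 769895685 / 1691987968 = 0.46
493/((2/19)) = 9367/2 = 4683.50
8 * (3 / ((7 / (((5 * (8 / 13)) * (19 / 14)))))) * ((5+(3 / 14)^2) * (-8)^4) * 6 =55416913920 / 31213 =1775443.37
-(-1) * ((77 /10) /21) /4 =11 /120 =0.09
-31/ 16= -1.94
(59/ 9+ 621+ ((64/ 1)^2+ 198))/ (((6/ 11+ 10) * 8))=243617/ 4176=58.34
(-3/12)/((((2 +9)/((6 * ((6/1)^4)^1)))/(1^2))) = -1944/11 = -176.73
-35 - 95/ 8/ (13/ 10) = -2295/ 52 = -44.13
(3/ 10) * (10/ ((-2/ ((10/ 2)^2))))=-75/ 2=-37.50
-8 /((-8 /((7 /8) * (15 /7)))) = 15 /8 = 1.88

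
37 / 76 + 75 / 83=8771 / 6308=1.39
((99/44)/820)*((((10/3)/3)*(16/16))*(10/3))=5/492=0.01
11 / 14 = 0.79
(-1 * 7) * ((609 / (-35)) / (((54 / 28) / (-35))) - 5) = -19579 / 9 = -2175.44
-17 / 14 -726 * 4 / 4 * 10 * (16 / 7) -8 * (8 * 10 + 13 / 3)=-103621 / 6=-17270.17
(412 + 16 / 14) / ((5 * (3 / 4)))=3856 / 35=110.17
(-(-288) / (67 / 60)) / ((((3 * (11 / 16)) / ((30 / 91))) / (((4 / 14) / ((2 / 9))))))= 24883200 / 469469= 53.00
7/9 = 0.78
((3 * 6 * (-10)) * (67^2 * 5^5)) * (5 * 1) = -12625312500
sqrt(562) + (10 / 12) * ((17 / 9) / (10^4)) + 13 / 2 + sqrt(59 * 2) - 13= -701983 / 108000 + sqrt(118) + sqrt(562)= 28.07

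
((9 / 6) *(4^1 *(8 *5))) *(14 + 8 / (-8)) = 3120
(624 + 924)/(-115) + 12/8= -2751/230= -11.96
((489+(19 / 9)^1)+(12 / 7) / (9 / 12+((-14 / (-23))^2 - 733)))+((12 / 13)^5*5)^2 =750727181264254532972 / 1494468628879777551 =502.34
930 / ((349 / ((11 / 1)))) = 29.31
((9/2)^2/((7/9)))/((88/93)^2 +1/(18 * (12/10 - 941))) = 3291973731/113202922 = 29.08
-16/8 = -2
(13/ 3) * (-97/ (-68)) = 1261/ 204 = 6.18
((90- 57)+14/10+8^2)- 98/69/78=1323727/13455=98.38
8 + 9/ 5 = 49/ 5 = 9.80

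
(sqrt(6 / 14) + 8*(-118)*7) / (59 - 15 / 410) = -541856 / 4835 + 82*sqrt(21) / 33845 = -112.06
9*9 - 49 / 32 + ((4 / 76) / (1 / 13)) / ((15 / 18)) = 244081 / 3040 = 80.29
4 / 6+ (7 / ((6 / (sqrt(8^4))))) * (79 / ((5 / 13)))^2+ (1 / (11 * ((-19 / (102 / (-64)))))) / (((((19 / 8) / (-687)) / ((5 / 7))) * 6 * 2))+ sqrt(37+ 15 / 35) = sqrt(1834) / 7+ 105076812272567 / 33356400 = 3150130.60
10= 10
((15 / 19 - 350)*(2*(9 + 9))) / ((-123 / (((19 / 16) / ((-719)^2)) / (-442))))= -19905 / 37473468968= -0.00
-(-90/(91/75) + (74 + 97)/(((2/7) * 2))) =-81927/364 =-225.07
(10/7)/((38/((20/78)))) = 50/5187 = 0.01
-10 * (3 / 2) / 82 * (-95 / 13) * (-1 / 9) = -475 / 3198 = -0.15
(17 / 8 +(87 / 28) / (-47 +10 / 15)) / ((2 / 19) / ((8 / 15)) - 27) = -304361 / 3964002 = -0.08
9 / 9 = 1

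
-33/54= -11/18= -0.61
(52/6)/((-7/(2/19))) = -52/399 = -0.13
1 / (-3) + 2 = 1.67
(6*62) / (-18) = -62 / 3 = -20.67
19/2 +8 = 35/2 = 17.50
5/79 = 0.06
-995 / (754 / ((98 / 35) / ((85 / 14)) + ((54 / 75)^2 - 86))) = 89882529 / 801125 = 112.20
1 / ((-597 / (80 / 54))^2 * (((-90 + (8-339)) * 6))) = -800 / 328155389343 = -0.00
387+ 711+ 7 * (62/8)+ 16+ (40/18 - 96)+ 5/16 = 154769/144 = 1074.78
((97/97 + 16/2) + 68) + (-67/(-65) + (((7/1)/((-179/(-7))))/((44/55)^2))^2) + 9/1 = 46499060497/533162240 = 87.21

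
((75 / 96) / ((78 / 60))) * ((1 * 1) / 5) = 25 / 208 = 0.12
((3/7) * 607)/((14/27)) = 49167/98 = 501.70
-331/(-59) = 331/59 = 5.61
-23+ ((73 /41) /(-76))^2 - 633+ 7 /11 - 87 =-79287359077 /106804016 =-742.36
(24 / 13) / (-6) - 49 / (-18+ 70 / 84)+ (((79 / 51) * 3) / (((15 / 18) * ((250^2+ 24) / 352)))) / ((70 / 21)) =2067000482 / 808655575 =2.56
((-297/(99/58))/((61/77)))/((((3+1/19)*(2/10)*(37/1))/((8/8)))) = -21945/2257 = -9.72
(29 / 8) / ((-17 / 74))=-1073 / 68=-15.78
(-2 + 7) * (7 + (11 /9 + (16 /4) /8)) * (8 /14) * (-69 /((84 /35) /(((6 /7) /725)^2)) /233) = -7222 /1680296975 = -0.00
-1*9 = -9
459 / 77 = 5.96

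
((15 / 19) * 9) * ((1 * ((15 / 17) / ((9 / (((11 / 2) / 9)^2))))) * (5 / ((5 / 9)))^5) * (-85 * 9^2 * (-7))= 56266315875 / 76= 740346261.51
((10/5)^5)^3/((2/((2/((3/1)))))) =32768/3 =10922.67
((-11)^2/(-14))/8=-121/112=-1.08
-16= -16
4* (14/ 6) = 28/ 3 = 9.33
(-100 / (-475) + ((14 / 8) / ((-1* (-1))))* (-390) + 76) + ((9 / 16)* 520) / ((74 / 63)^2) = -82046129 / 208088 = -394.29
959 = 959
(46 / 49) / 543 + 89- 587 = -13250240 / 26607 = -498.00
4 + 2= 6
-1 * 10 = -10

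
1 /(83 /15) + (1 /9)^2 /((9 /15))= 4060 /20169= 0.20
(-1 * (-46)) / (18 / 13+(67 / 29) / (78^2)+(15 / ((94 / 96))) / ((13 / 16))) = 2.27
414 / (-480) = -69 / 80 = -0.86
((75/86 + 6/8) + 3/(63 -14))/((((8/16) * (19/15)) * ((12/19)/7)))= 70935/2408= 29.46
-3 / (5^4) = -3 / 625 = -0.00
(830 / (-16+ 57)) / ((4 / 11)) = 4565 / 82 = 55.67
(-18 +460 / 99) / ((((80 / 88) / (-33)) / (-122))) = -887062 / 15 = -59137.47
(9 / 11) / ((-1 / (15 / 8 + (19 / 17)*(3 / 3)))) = -333 / 136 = -2.45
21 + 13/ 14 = 307/ 14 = 21.93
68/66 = 34/33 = 1.03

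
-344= -344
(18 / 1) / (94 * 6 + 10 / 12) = 108 / 3389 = 0.03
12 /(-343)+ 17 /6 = 5759 /2058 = 2.80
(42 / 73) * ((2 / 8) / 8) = 21 / 1168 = 0.02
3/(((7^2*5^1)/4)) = 12/245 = 0.05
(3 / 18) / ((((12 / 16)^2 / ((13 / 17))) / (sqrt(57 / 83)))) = 104 * sqrt(4731) / 38097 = 0.19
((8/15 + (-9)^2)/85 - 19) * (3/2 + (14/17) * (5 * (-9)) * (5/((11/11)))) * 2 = 47913166/7225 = 6631.58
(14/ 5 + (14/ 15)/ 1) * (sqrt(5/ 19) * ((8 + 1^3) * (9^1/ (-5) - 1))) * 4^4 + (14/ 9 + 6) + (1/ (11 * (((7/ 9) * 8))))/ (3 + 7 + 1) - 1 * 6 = 94945/ 60984 - 602112 * sqrt(95)/ 475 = -12353.52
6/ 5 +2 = 16/ 5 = 3.20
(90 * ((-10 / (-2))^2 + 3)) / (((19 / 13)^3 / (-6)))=-33218640 / 6859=-4843.07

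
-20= -20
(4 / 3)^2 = 16 / 9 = 1.78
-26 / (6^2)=-13 / 18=-0.72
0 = 0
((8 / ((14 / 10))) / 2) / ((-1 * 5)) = -4 / 7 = -0.57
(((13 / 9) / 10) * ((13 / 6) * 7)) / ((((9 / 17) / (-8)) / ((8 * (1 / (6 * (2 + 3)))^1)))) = -160888 / 18225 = -8.83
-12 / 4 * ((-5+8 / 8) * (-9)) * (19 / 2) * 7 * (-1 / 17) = 7182 / 17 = 422.47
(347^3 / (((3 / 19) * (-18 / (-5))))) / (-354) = -3969282685 / 19116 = -207641.91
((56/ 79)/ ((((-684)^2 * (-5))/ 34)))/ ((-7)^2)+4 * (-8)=-2587243697/ 80851365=-32.00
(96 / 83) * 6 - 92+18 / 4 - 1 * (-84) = 571 / 166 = 3.44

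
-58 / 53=-1.09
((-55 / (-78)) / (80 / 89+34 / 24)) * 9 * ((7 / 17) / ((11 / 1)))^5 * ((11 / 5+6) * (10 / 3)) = 3679724580 / 668317473608213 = 0.00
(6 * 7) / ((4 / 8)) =84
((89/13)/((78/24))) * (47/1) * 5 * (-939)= -464832.78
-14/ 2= -7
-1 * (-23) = 23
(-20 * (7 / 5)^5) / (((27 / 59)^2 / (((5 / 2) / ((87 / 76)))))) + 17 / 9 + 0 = -8877810509 / 7927875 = -1119.82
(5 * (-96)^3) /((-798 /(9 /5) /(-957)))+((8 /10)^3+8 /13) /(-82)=-84616317049828 /8861125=-9549161.88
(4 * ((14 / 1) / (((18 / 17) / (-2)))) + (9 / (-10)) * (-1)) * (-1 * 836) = 3945502 / 45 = 87677.82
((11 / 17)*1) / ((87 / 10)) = 110 / 1479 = 0.07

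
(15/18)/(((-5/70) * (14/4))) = -10/3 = -3.33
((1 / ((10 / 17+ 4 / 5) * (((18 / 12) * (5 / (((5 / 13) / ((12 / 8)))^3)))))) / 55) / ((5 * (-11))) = -680 / 1270435023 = -0.00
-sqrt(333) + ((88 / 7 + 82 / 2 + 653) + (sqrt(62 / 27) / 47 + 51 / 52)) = 689.34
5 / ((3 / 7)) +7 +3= 65 / 3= 21.67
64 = 64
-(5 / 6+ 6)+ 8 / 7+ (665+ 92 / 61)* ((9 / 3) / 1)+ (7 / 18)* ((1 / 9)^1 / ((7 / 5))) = 68961808 / 34587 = 1993.86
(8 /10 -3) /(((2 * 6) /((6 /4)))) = -11 /40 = -0.28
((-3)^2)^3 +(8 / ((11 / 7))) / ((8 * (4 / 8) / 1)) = 730.27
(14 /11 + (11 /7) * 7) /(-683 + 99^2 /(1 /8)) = 27 /170995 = 0.00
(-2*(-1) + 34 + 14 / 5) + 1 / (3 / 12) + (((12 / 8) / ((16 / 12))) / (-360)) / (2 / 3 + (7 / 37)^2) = 39508853 / 923200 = 42.80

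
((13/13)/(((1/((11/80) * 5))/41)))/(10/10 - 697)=-451/11136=-0.04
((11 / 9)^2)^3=1771561 / 531441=3.33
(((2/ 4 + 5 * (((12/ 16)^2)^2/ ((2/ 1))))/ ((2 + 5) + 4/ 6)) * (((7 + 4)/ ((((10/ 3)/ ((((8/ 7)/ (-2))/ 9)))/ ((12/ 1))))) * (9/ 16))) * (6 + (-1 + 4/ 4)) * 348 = -51238737/ 103040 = -497.27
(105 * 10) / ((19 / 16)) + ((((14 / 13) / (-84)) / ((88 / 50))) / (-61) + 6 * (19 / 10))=17812298591 / 19888440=895.61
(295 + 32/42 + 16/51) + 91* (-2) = 13575/119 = 114.08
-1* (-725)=725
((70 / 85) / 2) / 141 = 7 / 2397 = 0.00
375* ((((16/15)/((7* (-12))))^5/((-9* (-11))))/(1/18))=-2048/90973349775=-0.00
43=43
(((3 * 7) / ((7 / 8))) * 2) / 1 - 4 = 44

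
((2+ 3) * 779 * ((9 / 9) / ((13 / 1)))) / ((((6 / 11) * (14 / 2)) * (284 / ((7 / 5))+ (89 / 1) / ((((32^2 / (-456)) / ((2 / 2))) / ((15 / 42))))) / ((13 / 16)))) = 68552 / 202893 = 0.34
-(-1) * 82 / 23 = 82 / 23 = 3.57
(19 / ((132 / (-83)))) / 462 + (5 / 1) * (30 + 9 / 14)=9342043 / 60984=153.19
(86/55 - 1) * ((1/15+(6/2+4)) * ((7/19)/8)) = 0.18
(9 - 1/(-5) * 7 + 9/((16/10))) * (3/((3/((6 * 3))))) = 5769/20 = 288.45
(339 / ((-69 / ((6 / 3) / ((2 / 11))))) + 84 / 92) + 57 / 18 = -6895 / 138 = -49.96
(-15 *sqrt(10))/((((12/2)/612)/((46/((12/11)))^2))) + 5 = 5 -5440765 *sqrt(10)/2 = -8602599.81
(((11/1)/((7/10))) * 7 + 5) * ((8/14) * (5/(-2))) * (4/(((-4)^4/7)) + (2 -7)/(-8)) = -27025/224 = -120.65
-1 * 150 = -150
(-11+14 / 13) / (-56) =129 / 728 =0.18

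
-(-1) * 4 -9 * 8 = -68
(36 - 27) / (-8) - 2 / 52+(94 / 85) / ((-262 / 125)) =-391667 / 231608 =-1.69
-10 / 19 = -0.53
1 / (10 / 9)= 9 / 10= 0.90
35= 35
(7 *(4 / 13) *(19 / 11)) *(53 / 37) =28196 / 5291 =5.33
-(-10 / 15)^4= -16 / 81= -0.20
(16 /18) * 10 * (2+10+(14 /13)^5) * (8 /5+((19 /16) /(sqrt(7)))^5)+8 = 15455005225825 * sqrt(7) /18779037548544+665880616 /3341637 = 201.45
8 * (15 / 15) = 8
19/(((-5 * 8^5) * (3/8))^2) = 19/3774873600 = 0.00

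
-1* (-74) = 74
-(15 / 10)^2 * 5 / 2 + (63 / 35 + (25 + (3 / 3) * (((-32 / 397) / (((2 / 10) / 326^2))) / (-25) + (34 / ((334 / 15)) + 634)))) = 1257011769 / 530392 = 2369.97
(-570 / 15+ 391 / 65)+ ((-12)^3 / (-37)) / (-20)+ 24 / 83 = -6793017 / 199615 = -34.03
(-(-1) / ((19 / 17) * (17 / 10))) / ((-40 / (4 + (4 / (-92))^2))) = -2117 / 40204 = -0.05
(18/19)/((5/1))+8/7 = 886/665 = 1.33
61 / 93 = 0.66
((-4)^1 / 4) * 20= -20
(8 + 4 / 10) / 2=21 / 5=4.20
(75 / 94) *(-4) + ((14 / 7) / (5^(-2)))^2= 117350 / 47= 2496.81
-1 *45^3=-91125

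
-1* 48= -48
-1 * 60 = -60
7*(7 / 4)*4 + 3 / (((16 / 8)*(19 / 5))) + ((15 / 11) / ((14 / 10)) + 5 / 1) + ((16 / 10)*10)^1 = 208825 / 2926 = 71.37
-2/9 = -0.22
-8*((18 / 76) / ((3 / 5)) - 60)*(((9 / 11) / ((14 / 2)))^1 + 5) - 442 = 2922994 / 1463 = 1997.95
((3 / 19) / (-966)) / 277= -1 / 1694686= -0.00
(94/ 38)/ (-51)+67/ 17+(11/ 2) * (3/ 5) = 69697/ 9690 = 7.19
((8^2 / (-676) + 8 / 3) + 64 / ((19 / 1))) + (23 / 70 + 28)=23107919 / 674310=34.27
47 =47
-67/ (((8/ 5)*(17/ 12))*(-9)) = 335/ 102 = 3.28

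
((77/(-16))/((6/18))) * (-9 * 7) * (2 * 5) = 72765/8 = 9095.62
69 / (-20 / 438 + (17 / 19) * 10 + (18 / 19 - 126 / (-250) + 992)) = 35888625 / 521348893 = 0.07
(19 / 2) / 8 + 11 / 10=183 / 80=2.29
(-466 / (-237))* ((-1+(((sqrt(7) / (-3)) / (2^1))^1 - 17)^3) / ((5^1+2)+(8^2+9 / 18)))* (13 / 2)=-13767271 / 15642 - 7274027* sqrt(7) / 281556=-948.50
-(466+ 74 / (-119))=-55380 / 119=-465.38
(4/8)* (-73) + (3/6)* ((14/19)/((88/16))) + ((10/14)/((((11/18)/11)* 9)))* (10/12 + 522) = 6236521/8778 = 710.47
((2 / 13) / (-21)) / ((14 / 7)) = -1 / 273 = -0.00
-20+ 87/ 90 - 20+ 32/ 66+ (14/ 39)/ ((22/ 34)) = -54331/ 1430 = -37.99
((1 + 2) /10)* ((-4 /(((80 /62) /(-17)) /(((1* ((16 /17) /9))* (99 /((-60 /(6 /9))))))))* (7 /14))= -341 /375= -0.91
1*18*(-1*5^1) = -90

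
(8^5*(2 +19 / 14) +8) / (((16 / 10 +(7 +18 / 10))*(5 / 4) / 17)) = 13091768 / 91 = 143865.58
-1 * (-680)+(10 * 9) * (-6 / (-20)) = 707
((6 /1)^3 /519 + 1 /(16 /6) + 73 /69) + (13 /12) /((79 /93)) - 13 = -74502797 /7544184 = -9.88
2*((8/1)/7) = 16/7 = 2.29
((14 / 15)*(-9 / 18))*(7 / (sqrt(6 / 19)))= -49*sqrt(114) / 90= -5.81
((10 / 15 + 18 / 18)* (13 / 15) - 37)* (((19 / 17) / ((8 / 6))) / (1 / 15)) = -7600 / 17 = -447.06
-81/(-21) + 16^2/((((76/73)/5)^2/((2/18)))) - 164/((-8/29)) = 57059273/45486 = 1254.44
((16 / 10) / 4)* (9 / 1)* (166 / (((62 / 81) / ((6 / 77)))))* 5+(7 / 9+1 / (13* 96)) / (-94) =255528140519 / 840071232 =304.17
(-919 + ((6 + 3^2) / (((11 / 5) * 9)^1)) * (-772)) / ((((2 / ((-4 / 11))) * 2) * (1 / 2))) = 99254 / 363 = 273.43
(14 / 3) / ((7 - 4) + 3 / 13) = 13 / 9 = 1.44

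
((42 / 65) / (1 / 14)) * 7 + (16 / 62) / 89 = 11356564 / 179335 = 63.33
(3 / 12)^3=1 / 64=0.02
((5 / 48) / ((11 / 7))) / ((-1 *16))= -35 / 8448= -0.00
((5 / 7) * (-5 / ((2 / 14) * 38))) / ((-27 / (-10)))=-125 / 513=-0.24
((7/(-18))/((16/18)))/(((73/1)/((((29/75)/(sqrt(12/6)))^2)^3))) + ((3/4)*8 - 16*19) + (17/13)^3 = -295.76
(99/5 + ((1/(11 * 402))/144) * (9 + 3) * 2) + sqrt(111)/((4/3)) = 3 * sqrt(111)/4 + 2626673/132660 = 27.70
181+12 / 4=184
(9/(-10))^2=81/100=0.81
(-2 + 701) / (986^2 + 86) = 233 / 324094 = 0.00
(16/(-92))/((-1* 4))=1/23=0.04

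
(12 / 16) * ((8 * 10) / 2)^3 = 48000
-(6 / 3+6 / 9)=-8 / 3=-2.67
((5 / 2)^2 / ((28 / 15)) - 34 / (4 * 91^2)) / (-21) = -443489 / 2782416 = -0.16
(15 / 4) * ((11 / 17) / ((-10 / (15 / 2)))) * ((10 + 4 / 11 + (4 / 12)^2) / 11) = -305 / 176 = -1.73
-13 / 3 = -4.33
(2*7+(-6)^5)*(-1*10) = 77620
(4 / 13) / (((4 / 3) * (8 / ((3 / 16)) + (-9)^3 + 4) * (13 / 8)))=-72 / 345943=-0.00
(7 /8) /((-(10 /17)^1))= -119 /80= -1.49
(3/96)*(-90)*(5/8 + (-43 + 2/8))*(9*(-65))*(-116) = 257274225/32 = 8039819.53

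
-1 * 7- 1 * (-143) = 136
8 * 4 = 32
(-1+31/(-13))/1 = -44/13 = -3.38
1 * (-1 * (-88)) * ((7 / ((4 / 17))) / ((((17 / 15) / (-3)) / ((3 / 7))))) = -2970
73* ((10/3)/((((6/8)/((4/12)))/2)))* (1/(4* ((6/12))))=2920/27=108.15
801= 801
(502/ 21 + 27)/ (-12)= -1069/ 252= -4.24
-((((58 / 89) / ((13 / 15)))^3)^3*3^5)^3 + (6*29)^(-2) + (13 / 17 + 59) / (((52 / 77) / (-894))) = -2260363390149327128783925682635211338995893269619246480577743597340554715869803250235663134691 / 26396607186553343505738124067696659253414861841439968461657470612863101391723605185959156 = -85630.83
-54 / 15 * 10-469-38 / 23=-11653 / 23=-506.65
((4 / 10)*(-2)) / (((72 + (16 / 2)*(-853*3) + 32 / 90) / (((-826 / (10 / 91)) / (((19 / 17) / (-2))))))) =5750199 / 10901060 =0.53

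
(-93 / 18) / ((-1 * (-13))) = -31 / 78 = -0.40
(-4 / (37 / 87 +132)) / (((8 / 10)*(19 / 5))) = -2175 / 218899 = -0.01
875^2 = 765625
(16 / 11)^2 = 256 / 121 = 2.12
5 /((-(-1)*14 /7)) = 2.50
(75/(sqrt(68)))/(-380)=-15*sqrt(17)/2584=-0.02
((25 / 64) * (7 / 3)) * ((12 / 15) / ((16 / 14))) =245 / 384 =0.64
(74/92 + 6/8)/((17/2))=143/782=0.18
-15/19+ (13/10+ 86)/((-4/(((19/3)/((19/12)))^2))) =-33249/95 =-349.99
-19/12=-1.58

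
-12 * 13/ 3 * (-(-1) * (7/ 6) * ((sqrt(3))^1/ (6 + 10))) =-91 * sqrt(3)/ 24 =-6.57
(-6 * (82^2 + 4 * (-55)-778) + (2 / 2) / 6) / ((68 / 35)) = -7214725 / 408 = -17683.15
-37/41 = -0.90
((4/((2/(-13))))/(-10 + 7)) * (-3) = -26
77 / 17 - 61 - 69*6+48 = -7182 / 17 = -422.47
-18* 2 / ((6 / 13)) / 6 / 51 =-13 / 51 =-0.25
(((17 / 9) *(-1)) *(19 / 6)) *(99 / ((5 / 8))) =-14212 / 15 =-947.47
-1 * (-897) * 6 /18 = 299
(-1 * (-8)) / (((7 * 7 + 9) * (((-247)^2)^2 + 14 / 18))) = 9 / 242866899836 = 0.00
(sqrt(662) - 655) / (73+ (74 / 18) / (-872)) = -5140440 / 572867+ 7848*sqrt(662) / 572867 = -8.62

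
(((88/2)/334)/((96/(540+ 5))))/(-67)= -5995/537072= -0.01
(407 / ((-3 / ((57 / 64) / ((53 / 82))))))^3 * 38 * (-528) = 19983112875912438879 / 152450048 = 131079741450.21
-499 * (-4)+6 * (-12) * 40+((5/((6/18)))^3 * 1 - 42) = 2449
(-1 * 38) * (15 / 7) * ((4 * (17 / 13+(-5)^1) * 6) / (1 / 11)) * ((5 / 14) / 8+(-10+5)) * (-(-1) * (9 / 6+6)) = -1879119000 / 637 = -2949951.33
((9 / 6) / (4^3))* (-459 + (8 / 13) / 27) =-161101 / 14976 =-10.76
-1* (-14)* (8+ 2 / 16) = 113.75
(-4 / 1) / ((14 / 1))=-2 / 7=-0.29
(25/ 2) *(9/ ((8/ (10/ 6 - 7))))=-75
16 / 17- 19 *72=-23240 / 17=-1367.06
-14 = -14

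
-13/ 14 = -0.93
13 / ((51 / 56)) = 728 / 51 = 14.27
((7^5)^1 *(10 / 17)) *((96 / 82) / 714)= 192080 / 11849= 16.21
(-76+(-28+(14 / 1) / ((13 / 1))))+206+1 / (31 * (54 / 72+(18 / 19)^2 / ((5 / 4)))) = 440376320 / 4271397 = 103.10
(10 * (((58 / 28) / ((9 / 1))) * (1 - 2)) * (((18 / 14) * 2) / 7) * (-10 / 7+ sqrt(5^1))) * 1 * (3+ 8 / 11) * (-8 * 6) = -5707200 / 26411+ 570720 * sqrt(5) / 3773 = 122.15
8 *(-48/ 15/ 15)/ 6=-0.28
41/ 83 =0.49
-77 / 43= -1.79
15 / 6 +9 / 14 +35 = 267 / 7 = 38.14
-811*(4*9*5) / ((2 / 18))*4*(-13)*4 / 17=273274560 / 17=16074974.12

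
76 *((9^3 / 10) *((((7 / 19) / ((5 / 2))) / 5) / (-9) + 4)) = 2767932 / 125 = 22143.46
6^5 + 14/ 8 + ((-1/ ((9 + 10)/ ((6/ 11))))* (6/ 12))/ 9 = 19506593/ 2508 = 7777.75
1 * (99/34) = 99/34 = 2.91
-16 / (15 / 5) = -16 / 3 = -5.33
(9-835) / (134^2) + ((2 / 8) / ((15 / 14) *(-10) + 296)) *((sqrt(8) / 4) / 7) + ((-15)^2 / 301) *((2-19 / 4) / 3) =-3952051 / 5404756 + sqrt(2) / 15976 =-0.73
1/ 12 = 0.08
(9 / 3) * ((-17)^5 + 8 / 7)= -29816973 / 7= -4259567.57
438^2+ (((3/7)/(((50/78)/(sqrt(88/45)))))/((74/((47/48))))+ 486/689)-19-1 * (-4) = 191829.72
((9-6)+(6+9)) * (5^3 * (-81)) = -182250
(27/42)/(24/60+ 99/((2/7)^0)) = 45/6958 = 0.01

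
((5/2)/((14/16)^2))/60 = 8/147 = 0.05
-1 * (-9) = 9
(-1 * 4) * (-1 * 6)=24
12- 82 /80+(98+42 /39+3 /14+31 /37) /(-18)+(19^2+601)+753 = 2085346127 /1212120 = 1720.41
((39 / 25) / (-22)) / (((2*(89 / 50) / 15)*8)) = -585 / 15664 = -0.04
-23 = -23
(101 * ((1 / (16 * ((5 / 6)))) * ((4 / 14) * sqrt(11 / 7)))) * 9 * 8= 5454 * sqrt(77) / 245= 195.34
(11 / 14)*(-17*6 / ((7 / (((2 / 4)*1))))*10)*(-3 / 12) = 2805 / 196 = 14.31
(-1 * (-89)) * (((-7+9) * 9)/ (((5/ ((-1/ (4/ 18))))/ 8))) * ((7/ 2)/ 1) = -201852/ 5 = -40370.40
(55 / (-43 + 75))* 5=8.59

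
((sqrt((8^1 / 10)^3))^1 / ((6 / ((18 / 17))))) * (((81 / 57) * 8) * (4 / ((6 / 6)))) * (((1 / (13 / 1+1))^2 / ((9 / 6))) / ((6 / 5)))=576 * sqrt(5) / 79135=0.02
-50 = -50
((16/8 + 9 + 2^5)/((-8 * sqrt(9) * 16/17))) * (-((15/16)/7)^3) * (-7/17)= -48375/25690112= -0.00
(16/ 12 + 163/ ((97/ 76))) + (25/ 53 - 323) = -2984098/ 15423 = -193.48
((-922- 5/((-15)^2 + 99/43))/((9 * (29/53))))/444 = -477627679/1132650216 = -0.42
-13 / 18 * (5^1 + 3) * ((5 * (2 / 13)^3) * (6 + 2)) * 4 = -5120 / 1521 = -3.37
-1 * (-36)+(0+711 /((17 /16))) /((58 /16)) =108756 /493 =220.60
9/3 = 3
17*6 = 102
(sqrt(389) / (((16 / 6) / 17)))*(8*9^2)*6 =24786*sqrt(389) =488856.33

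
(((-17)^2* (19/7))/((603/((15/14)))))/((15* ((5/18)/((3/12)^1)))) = 5491/65660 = 0.08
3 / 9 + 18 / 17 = 71 / 51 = 1.39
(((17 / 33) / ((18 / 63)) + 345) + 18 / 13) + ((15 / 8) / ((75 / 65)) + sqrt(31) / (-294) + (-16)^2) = 2079149 / 3432 - sqrt(31) / 294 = 605.79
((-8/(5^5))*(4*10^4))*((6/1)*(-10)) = 6144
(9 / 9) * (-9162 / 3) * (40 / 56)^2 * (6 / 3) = -152700 / 49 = -3116.33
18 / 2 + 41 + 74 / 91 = 4624 / 91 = 50.81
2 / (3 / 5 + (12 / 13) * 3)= 130 / 219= 0.59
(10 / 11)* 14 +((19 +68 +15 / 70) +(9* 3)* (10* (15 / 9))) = 84691 / 154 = 549.94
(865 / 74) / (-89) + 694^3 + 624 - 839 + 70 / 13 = 28618259509217 / 85618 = 334255174.25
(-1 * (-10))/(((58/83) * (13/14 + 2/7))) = 5810/493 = 11.78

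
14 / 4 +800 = 1607 / 2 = 803.50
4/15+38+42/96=9289/240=38.70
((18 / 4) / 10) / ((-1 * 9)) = -1 / 20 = -0.05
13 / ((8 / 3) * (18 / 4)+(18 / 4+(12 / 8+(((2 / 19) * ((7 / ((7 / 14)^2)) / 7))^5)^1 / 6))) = 96567861 / 133725730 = 0.72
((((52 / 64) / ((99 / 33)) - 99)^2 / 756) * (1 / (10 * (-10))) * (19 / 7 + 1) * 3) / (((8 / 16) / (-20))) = 5958277 / 103680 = 57.47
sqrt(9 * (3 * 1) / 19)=3 * sqrt(57) / 19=1.19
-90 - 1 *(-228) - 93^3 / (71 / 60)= -48251622 / 71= -679600.31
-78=-78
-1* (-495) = 495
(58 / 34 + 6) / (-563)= -131 / 9571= -0.01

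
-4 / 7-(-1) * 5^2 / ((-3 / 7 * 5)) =-257 / 21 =-12.24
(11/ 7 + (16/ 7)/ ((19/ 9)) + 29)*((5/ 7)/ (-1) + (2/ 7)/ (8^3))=-2692295/ 119168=-22.59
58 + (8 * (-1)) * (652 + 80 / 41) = -212118 / 41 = -5173.61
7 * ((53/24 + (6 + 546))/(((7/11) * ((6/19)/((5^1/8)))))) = 13899545/1152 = 12065.58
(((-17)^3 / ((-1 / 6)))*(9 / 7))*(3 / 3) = 265302 / 7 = 37900.29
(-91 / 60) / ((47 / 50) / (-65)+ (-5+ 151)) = -4225 / 406674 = -0.01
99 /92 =1.08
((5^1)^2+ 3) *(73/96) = 511/24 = 21.29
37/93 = 0.40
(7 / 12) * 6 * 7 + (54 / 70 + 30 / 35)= 1829 / 70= 26.13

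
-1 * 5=-5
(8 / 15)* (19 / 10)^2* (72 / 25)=17328 / 3125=5.54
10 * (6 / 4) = 15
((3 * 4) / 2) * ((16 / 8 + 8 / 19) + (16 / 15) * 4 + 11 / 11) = 4382 / 95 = 46.13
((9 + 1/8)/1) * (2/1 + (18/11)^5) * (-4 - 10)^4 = 775292071820/161051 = 4813953.79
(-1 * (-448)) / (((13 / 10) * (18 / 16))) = 35840 / 117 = 306.32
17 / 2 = 8.50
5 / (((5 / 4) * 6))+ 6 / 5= 28 / 15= 1.87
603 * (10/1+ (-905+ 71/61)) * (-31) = 1019217132/61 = 16708477.57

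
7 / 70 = 1 / 10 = 0.10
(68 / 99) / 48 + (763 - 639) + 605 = 866069 / 1188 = 729.01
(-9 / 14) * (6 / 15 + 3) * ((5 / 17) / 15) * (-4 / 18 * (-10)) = -2 / 21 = -0.10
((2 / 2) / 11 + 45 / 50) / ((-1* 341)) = -109 / 37510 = -0.00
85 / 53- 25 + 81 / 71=-83747 / 3763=-22.26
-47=-47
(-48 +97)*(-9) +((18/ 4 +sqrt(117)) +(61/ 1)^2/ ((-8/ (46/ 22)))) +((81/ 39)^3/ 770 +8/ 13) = -9530352633/ 6766760 +3*sqrt(13) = -1397.59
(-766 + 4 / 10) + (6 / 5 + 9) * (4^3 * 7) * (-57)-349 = -1307909 / 5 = -261581.80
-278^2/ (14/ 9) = -347778/ 7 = -49682.57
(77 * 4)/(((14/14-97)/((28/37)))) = -539/222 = -2.43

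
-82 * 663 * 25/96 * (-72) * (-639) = -1302745275/2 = -651372637.50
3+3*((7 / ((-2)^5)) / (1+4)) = 459 / 160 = 2.87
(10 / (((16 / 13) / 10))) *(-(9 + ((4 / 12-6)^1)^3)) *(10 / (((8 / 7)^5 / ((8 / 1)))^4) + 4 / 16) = 302788480973370448678375 / 7599824371187712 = 39841510.30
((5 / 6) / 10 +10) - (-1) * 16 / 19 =2491 / 228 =10.93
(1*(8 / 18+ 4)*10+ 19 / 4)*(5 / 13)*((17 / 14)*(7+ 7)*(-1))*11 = -1655885 / 468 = -3538.22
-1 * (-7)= 7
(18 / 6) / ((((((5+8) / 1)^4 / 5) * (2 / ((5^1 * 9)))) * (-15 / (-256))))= 5760 / 28561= 0.20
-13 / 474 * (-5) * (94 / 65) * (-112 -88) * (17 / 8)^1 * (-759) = 5053675 / 79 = 63970.57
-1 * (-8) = 8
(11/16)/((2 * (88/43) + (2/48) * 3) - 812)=-473/555754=-0.00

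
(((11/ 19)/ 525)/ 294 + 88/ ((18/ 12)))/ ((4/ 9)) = 132.00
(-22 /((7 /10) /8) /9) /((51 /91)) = -22880 /459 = -49.85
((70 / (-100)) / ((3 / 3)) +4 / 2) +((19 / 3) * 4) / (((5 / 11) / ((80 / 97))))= 137543 / 2910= 47.27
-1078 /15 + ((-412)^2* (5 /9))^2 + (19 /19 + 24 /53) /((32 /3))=6108361364361779 /686880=8892909044.32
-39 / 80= -0.49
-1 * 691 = -691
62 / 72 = 31 / 36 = 0.86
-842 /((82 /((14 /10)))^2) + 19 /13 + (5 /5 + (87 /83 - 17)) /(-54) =1827884809 /1224314325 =1.49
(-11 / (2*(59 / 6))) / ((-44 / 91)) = 273 / 236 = 1.16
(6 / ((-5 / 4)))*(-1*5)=24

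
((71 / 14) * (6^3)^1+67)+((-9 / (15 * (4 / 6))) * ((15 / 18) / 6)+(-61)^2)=273465 / 56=4883.30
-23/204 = -0.11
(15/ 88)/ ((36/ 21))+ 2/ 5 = 879/ 1760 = 0.50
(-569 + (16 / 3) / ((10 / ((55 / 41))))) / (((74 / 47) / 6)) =-3285253 / 1517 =-2165.62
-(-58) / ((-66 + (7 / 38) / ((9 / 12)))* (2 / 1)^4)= -1653 / 29984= -0.06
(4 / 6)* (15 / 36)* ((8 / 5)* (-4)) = -16 / 9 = -1.78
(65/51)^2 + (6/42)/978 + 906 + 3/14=907.84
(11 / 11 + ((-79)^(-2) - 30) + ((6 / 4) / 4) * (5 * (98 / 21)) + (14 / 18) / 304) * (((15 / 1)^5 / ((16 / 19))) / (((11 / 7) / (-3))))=612590239209375 / 17574656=34856456.89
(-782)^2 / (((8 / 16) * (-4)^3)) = -152881 / 8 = -19110.12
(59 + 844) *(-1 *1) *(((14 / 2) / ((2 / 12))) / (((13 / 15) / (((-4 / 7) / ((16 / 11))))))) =446985 / 26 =17191.73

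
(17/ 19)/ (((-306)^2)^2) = 1/ 9799194672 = 0.00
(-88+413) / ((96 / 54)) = 2925 / 16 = 182.81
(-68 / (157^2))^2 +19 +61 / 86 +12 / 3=1238842154503 / 52251295286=23.71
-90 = -90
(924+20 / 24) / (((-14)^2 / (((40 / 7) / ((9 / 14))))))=55490 / 1323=41.94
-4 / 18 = -2 / 9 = -0.22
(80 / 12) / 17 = 20 / 51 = 0.39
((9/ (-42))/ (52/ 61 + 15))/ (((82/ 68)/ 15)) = -46665/ 277529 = -0.17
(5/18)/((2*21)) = 0.01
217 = 217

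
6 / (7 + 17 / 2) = 12 / 31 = 0.39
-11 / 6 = -1.83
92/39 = 2.36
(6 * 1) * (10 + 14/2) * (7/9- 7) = -1904/3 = -634.67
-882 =-882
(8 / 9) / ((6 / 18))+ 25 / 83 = 739 / 249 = 2.97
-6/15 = -2/5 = -0.40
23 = 23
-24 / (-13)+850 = 11074 / 13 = 851.85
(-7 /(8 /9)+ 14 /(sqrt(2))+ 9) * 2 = 22.05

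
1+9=10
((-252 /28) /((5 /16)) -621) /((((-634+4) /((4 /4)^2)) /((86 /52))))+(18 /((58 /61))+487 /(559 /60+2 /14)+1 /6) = 7840352687 /108462900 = 72.29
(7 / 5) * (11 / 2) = 77 / 10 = 7.70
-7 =-7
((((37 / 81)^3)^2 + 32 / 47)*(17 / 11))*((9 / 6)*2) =155691683246455 / 48672023453559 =3.20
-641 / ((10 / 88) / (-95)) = 535876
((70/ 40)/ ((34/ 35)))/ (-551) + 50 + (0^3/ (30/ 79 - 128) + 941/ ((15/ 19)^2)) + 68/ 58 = 26318576611/ 16860600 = 1560.95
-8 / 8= -1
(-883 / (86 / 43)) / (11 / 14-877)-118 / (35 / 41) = -59131411 / 429345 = -137.72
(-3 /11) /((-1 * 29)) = 0.01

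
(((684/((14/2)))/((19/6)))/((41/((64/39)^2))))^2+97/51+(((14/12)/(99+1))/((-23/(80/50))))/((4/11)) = 2762975412447573/459921767259500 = 6.01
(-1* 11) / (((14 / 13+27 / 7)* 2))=-1001 / 898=-1.11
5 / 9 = 0.56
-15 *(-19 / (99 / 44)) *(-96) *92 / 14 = -79908.57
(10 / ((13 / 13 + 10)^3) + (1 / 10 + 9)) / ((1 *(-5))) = -121221 / 66550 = -1.82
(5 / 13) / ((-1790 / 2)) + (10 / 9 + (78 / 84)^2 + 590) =2429947043 / 4104828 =591.97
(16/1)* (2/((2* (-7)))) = -2.29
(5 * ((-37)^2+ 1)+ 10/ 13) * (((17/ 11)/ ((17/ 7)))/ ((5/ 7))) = 872788/ 143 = 6103.41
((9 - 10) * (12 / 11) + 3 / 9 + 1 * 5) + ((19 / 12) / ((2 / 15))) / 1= 4255 / 264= 16.12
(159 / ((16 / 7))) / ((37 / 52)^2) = 137.40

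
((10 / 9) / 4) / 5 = 1 / 18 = 0.06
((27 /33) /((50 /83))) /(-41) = -747 /22550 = -0.03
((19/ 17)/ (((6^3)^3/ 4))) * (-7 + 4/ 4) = -19/ 7138368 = -0.00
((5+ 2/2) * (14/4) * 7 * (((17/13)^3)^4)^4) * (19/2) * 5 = 1609122717385572036979877288258034785490903526482298875614471565/589265352638020210671173745982646370608298130233440642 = 2730726845.18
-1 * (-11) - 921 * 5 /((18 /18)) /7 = -4528 /7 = -646.86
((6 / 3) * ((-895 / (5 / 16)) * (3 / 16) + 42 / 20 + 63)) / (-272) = 4719 / 1360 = 3.47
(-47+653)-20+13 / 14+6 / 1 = 8301 / 14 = 592.93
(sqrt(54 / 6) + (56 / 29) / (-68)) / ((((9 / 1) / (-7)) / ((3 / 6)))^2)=0.45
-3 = -3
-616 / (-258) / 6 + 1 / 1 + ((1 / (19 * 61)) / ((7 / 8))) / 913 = 1.40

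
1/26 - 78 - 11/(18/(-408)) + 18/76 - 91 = 59731/741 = 80.61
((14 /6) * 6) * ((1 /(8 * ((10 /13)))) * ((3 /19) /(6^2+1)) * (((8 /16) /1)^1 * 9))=2457 /56240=0.04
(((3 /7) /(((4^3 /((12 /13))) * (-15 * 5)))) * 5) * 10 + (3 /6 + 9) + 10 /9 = 69497 /6552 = 10.61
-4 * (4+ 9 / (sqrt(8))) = -16-9 * sqrt(2) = -28.73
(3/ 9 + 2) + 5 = 22/ 3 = 7.33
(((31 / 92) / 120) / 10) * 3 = 0.00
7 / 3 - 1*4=-5 / 3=-1.67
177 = 177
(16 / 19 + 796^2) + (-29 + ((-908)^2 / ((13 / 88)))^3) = 7256324709919451318470285 / 41743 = 173833330376816503808.31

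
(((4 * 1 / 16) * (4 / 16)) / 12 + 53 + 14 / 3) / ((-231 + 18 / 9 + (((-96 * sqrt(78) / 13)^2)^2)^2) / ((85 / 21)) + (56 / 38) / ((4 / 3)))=0.00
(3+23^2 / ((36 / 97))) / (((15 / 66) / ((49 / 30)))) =27715919 / 2700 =10265.16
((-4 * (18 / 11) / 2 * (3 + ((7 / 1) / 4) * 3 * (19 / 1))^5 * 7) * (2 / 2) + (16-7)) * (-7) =5171871177808083 / 2816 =1836601980755.71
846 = 846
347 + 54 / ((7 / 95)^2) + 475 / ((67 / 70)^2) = 2378088117 / 219961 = 10811.41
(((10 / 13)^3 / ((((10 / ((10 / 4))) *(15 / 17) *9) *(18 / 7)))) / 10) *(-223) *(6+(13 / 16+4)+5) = -33569305 / 17083872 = -1.96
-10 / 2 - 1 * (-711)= 706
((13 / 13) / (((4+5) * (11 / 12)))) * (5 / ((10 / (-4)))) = -8 / 33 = -0.24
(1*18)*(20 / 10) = 36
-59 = -59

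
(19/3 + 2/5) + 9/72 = 823/120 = 6.86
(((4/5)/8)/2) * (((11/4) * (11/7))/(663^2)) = 121/246158640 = 0.00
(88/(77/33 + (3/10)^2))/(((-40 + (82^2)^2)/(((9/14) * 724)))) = 3583800/9586856671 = 0.00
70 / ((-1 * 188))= -35 / 94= -0.37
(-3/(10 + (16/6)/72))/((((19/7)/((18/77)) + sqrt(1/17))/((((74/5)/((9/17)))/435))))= -241362396/145834158175 + 1222776 *sqrt(17)/145834158175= -0.00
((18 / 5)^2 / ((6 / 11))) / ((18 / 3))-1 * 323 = -7976 / 25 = -319.04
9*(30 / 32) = 8.44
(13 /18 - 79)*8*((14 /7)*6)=-22544 /3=-7514.67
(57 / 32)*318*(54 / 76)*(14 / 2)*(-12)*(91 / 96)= -8203923 / 256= -32046.57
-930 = -930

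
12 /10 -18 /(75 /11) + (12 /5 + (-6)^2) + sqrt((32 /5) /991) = 4 * sqrt(9910) /4955 + 924 /25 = 37.04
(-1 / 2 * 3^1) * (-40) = 60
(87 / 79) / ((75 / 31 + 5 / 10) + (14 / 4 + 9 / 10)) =26970 / 179251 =0.15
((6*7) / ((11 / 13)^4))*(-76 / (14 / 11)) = -6511908 / 1331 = -4892.49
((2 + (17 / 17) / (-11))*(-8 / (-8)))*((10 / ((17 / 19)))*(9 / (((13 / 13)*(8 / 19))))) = 341145 / 748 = 456.08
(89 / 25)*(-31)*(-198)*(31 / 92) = 8467371 / 1150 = 7362.93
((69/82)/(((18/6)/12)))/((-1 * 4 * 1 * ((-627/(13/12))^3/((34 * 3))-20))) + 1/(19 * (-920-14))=-2887740340931/51651627929308424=-0.00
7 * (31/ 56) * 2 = 31/ 4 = 7.75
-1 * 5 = -5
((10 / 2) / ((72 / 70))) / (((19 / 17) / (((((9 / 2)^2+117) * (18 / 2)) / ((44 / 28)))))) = 11432925 / 3344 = 3418.94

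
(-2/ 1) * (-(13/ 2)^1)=13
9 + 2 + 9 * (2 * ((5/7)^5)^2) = 3283008989/282475249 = 11.62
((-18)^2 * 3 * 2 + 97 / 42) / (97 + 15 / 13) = 1062685 / 53592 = 19.83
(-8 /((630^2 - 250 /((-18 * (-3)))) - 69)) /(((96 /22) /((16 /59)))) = -99 /79018051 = -0.00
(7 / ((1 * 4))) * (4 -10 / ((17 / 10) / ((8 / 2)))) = -581 / 17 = -34.18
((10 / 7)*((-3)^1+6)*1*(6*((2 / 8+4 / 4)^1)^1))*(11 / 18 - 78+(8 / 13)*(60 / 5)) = -409525 / 182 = -2250.14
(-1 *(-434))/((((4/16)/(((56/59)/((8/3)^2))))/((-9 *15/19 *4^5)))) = -1889879040/1121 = -1685886.74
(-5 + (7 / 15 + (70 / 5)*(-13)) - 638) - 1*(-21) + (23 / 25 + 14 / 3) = -59846 / 75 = -797.95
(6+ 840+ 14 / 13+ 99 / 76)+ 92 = 929095 / 988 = 940.38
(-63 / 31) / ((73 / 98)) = -6174 / 2263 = -2.73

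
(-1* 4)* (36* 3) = -432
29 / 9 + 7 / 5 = 208 / 45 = 4.62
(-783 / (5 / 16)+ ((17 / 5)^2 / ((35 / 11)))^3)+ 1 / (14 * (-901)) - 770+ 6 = -3889165619309247 / 1207199218750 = -3221.64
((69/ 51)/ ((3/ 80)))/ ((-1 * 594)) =-920/ 15147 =-0.06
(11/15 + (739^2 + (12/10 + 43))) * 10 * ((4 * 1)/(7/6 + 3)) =131079824/25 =5243192.96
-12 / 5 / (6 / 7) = -14 / 5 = -2.80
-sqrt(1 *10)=-sqrt(10)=-3.16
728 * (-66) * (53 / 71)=-35866.82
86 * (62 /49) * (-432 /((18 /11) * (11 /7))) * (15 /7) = -1919520 /49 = -39173.88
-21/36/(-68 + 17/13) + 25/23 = 262193/239292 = 1.10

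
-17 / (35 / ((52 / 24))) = -1.05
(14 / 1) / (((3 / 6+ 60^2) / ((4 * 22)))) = 0.34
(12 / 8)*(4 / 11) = 0.55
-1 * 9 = -9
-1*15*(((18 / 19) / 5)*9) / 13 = -486 / 247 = -1.97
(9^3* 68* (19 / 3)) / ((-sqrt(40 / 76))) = -156978* sqrt(190) / 5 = -432758.48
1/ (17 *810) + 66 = 908821/ 13770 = 66.00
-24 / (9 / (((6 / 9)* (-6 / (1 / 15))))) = 160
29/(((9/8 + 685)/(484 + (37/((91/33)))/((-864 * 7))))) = 20.46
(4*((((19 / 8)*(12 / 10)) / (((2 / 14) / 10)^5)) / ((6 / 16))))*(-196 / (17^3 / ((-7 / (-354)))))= -35049990080000 / 869601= -40305830.01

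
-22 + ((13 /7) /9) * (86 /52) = -21.66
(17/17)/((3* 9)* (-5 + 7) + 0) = 1/54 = 0.02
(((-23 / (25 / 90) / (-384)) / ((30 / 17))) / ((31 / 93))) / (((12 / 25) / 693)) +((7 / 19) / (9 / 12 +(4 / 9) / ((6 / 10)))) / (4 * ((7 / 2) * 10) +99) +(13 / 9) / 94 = 11971350758119 / 22619847168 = 529.24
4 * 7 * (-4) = -112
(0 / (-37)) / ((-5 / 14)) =0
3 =3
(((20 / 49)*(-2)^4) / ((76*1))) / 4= 20 / 931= 0.02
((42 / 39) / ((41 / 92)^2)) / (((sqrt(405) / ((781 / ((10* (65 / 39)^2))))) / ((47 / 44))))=8.09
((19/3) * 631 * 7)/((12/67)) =5622841/36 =156190.03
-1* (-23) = 23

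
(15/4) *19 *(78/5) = 2223/2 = 1111.50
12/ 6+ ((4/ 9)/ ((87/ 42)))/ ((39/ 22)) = 21590/ 10179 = 2.12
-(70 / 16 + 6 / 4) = -47 / 8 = -5.88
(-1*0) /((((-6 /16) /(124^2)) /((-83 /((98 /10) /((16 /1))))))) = 0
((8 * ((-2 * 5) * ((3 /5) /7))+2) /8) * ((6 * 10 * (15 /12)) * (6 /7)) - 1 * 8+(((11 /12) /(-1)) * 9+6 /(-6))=-11031 /196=-56.28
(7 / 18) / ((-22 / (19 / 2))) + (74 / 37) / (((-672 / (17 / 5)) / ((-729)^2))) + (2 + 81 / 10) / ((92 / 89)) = -6844938599 / 1275120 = -5368.07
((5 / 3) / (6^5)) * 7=35 / 23328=0.00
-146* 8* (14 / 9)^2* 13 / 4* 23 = -17112368 / 81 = -211263.80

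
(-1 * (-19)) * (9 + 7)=304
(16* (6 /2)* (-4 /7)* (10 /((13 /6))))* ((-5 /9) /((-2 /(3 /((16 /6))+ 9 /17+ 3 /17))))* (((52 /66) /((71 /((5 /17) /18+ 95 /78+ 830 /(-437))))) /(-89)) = -38381524000 /7189591612203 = -0.01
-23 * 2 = -46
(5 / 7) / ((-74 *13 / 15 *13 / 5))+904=79137593 / 87542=904.00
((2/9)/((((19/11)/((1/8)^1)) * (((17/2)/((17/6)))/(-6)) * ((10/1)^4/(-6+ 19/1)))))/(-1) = 143/3420000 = 0.00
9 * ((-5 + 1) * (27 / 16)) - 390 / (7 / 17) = -1007.89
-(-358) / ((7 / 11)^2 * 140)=21659 / 3430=6.31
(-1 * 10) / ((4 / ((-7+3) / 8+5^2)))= -245 / 4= -61.25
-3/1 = -3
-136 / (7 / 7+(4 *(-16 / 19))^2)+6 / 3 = -40182 / 4457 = -9.02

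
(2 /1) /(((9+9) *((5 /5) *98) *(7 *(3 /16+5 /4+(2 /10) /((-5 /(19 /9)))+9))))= 200 /12783953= 0.00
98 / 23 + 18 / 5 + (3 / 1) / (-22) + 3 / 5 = 21061 / 2530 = 8.32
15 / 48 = 5 / 16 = 0.31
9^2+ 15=96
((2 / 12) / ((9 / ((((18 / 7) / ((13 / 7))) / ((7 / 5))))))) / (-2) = -5 / 546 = -0.01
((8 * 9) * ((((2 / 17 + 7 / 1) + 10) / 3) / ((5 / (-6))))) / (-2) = 20952 / 85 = 246.49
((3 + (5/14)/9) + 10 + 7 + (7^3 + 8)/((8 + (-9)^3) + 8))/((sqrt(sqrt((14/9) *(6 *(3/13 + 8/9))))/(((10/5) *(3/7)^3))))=5268297 *13^(1/4) *sqrt(2) *2751^(3/4)/3139648442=1.71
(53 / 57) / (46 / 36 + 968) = 0.00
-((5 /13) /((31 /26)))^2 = -100 /961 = -0.10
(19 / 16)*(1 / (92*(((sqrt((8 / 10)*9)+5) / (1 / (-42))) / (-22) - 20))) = -0.00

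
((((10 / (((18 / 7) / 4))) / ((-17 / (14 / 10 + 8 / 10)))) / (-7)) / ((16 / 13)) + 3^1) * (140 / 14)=9895 / 306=32.34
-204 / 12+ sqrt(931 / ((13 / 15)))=-17+ 7 * sqrt(3705) / 13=15.78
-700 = -700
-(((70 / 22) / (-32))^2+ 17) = -2107593 / 123904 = -17.01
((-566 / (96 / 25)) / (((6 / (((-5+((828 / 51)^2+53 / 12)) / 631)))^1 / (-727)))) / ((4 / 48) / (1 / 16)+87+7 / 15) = 23456762868625 / 279823320576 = 83.83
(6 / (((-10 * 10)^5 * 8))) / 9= -1 / 120000000000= -0.00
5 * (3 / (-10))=-3 / 2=-1.50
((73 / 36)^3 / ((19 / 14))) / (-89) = -2723119 / 39447648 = -0.07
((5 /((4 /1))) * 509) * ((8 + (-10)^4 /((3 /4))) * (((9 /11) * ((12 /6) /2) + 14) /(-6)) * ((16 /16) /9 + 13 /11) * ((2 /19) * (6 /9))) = -1062614786560 /558657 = -1902088.02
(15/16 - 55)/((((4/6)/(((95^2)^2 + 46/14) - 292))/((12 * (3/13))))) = -6657954113835/364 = -18291082730.32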